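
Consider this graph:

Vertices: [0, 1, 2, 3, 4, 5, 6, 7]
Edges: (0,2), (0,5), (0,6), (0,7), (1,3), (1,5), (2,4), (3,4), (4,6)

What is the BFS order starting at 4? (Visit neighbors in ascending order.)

BFS from vertex 4 (neighbors processed in ascending order):
Visit order: 4, 2, 3, 6, 0, 1, 5, 7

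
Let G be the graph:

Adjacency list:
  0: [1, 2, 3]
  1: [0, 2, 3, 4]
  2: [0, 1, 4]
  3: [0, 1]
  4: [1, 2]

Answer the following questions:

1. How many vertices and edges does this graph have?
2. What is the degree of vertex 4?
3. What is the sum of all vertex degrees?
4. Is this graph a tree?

Count: 5 vertices, 7 edges.
Vertex 4 has neighbors [1, 2], degree = 2.
Handshaking lemma: 2 * 7 = 14.
A tree on 5 vertices has 4 edges. This graph has 7 edges (3 extra). Not a tree.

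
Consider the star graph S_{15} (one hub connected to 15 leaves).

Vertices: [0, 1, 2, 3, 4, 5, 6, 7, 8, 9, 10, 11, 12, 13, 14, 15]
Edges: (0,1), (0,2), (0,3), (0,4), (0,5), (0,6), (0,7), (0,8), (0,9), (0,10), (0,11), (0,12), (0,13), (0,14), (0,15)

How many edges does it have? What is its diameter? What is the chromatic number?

Star graph S_{15}: the hub connects to all 15 leaves.
Edges = 15.
Diameter = 2 (any leaf to hub is 1, leaf to leaf through hub is 2).
Star graphs are bipartite (hub vs leaves), so chromatic number = 2.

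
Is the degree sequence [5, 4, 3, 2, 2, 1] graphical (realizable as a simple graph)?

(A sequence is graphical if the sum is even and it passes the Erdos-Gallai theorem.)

Sum of degrees = 17. Sum is odd, so the sequence is NOT graphical.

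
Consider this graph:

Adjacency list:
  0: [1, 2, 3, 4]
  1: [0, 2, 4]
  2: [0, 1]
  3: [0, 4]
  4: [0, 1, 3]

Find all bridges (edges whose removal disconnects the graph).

No bridges found. The graph is 2-edge-connected (no single edge removal disconnects it).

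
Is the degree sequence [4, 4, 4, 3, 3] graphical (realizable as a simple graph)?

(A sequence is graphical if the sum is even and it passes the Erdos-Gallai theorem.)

Sum of degrees = 18. Sum is even and passes Erdos-Gallai. The sequence IS graphical.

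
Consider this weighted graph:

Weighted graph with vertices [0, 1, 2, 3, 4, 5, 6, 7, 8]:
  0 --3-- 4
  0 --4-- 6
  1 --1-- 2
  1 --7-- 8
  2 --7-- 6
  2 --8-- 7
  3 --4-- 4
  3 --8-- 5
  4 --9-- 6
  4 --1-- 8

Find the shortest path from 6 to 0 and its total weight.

Using Dijkstra's algorithm from vertex 6:
Shortest path: 6 -> 0
Total weight: 4 = 4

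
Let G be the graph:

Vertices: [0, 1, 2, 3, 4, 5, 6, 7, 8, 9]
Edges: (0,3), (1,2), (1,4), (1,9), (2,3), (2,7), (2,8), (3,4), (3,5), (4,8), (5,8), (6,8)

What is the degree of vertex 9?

Vertex 9 has neighbors [1], so deg(9) = 1.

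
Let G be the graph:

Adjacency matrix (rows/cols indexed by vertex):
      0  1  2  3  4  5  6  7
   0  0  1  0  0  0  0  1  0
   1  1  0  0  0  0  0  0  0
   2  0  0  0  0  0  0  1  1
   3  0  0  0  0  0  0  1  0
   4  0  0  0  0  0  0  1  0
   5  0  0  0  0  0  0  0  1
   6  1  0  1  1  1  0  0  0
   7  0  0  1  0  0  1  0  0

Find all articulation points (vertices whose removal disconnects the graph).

An articulation point is a vertex whose removal disconnects the graph.
Articulation points: [0, 2, 6, 7]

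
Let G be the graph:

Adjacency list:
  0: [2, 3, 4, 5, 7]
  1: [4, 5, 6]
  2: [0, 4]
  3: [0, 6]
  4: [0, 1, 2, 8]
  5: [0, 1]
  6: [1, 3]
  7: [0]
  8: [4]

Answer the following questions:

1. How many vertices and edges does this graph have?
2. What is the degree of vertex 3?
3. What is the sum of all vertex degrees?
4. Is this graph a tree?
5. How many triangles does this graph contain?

Count: 9 vertices, 11 edges.
Vertex 3 has neighbors [0, 6], degree = 2.
Handshaking lemma: 2 * 11 = 22.
A tree on 9 vertices has 8 edges. This graph has 11 edges (3 extra). Not a tree.
Number of triangles = 1.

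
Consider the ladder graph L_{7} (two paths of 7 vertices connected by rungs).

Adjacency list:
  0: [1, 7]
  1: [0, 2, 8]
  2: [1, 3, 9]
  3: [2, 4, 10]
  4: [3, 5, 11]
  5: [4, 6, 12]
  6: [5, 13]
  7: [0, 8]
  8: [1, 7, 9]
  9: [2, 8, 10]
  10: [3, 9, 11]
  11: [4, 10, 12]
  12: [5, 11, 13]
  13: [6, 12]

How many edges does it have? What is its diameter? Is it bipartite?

Ladder graph L_{7}: 7 rungs + 2 * (7-1) path edges = 7 + 12 = 19 edges.
Diameter = 7.
Ladder graphs are bipartite (alternating coloring along each path).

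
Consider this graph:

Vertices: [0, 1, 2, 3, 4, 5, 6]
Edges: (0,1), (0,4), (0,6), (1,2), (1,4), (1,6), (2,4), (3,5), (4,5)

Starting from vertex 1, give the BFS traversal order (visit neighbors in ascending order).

BFS from vertex 1 (neighbors processed in ascending order):
Visit order: 1, 0, 2, 4, 6, 5, 3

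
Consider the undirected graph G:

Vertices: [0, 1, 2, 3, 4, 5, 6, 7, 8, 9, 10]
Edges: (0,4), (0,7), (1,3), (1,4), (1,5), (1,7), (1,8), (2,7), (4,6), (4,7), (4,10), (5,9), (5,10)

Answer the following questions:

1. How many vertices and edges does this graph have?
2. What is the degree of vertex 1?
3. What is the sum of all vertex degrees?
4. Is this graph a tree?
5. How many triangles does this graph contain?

Count: 11 vertices, 13 edges.
Vertex 1 has neighbors [3, 4, 5, 7, 8], degree = 5.
Handshaking lemma: 2 * 13 = 26.
A tree on 11 vertices has 10 edges. This graph has 13 edges (3 extra). Not a tree.
Number of triangles = 2.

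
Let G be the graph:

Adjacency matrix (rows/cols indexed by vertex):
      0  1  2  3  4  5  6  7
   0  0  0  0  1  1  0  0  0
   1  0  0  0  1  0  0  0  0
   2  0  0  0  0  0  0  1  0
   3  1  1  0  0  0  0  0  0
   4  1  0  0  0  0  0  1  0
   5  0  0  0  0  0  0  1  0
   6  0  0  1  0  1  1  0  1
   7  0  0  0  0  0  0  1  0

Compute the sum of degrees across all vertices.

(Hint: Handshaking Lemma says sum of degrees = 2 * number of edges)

Count edges: 7 edges.
By Handshaking Lemma: sum of degrees = 2 * 7 = 14.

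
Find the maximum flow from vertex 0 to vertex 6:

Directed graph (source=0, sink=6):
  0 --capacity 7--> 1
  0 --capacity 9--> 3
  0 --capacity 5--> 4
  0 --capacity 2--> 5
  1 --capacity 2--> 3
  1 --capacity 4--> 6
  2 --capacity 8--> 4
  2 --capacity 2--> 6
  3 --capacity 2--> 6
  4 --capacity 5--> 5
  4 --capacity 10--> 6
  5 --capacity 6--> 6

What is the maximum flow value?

Computing max flow:
  Flow on (0->1): 6/7
  Flow on (0->4): 5/5
  Flow on (0->5): 2/2
  Flow on (1->3): 2/2
  Flow on (1->6): 4/4
  Flow on (3->6): 2/2
  Flow on (4->6): 5/10
  Flow on (5->6): 2/6
Maximum flow = 13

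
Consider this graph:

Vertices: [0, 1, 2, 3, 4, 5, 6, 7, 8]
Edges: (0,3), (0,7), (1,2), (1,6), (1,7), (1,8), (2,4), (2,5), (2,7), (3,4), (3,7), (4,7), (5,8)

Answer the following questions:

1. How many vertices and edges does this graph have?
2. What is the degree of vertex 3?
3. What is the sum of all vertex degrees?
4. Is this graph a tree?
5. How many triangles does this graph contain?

Count: 9 vertices, 13 edges.
Vertex 3 has neighbors [0, 4, 7], degree = 3.
Handshaking lemma: 2 * 13 = 26.
A tree on 9 vertices has 8 edges. This graph has 13 edges (5 extra). Not a tree.
Number of triangles = 4.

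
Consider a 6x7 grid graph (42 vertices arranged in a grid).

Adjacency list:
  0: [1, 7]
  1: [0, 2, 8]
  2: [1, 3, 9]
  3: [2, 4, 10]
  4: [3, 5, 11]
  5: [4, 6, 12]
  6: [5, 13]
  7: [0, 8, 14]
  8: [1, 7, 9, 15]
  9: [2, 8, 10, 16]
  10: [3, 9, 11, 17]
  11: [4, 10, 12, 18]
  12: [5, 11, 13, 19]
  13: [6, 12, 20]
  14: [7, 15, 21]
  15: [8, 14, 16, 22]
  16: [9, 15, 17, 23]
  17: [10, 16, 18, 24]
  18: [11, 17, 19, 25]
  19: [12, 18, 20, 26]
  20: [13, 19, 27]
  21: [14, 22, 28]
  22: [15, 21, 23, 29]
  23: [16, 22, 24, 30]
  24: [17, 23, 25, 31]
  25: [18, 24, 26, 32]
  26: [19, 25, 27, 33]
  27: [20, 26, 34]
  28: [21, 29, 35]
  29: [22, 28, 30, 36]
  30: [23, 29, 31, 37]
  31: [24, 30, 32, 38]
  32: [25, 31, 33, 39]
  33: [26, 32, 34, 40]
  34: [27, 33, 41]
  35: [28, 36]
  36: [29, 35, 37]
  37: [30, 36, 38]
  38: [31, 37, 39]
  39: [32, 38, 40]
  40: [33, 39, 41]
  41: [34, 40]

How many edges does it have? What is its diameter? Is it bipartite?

A 6x7 grid has 35 vertical edges and 36 horizontal edges.
Total edges = 35 + 36 = 71.
Diameter = (6-1) + (7-1) = 11 (corner to opposite corner).
Grid graphs are bipartite (checkerboard coloring).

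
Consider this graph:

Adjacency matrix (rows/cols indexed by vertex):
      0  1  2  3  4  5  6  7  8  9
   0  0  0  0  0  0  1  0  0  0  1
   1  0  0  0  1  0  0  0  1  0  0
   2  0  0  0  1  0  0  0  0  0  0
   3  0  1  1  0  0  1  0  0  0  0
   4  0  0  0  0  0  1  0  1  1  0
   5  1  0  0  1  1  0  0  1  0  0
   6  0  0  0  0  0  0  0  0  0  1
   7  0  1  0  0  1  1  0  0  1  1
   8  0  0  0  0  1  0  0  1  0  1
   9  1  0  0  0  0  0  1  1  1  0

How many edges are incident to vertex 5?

Vertex 5 has neighbors [0, 3, 4, 7], so deg(5) = 4.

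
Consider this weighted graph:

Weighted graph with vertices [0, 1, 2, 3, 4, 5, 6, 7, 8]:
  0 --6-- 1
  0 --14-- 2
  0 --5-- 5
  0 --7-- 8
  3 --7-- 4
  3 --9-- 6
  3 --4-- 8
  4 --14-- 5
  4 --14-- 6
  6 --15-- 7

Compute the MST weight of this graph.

Applying Kruskal's algorithm (sort edges by weight, add if no cycle):
  Add (3,8) w=4
  Add (0,5) w=5
  Add (0,1) w=6
  Add (0,8) w=7
  Add (3,4) w=7
  Add (3,6) w=9
  Add (0,2) w=14
  Skip (4,6) w=14 (creates cycle)
  Skip (4,5) w=14 (creates cycle)
  Add (6,7) w=15
MST weight = 67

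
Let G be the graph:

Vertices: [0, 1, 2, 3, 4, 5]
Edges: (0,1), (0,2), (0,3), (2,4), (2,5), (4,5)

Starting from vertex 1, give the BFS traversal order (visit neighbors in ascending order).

BFS from vertex 1 (neighbors processed in ascending order):
Visit order: 1, 0, 2, 3, 4, 5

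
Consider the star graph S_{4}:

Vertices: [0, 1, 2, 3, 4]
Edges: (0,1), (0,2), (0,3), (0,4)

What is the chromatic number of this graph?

S_{4} has one hub adjacent to 4 leaves; leaves are pairwise non-adjacent.
Color the hub 0 and every leaf 1.
Chromatic number = 2.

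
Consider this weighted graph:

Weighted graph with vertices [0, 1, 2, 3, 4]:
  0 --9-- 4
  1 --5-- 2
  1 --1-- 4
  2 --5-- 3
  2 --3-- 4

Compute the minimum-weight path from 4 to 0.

Using Dijkstra's algorithm from vertex 4:
Shortest path: 4 -> 0
Total weight: 9 = 9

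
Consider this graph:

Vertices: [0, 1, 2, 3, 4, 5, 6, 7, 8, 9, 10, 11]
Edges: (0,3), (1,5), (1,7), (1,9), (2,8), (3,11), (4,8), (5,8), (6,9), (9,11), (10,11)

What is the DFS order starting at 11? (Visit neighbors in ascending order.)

DFS from vertex 11 (neighbors processed in ascending order):
Visit order: 11, 3, 0, 9, 1, 5, 8, 2, 4, 7, 6, 10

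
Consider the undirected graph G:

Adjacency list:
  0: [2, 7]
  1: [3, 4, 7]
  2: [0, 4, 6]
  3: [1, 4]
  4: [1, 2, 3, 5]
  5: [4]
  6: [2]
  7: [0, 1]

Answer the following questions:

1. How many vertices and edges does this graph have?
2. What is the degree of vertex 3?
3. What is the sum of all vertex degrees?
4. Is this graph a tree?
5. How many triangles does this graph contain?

Count: 8 vertices, 9 edges.
Vertex 3 has neighbors [1, 4], degree = 2.
Handshaking lemma: 2 * 9 = 18.
A tree on 8 vertices has 7 edges. This graph has 9 edges (2 extra). Not a tree.
Number of triangles = 1.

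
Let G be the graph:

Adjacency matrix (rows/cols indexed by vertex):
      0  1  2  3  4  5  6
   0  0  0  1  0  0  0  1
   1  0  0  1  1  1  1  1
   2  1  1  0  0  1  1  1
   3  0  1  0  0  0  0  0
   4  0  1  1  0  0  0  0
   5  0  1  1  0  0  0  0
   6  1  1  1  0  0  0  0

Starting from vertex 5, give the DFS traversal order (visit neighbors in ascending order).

DFS from vertex 5 (neighbors processed in ascending order):
Visit order: 5, 1, 2, 0, 6, 4, 3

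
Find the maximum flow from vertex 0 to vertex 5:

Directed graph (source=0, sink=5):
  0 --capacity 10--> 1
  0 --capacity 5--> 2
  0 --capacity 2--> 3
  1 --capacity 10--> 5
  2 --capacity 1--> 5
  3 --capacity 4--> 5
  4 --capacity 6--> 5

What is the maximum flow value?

Computing max flow:
  Flow on (0->1): 10/10
  Flow on (0->2): 1/5
  Flow on (0->3): 2/2
  Flow on (1->5): 10/10
  Flow on (2->5): 1/1
  Flow on (3->5): 2/4
Maximum flow = 13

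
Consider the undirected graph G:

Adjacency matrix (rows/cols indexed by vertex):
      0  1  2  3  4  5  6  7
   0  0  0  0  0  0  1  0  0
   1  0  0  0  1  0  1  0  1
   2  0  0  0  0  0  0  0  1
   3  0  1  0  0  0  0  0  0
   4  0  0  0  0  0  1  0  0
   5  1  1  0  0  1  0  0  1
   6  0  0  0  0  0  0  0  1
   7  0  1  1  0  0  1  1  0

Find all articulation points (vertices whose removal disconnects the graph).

An articulation point is a vertex whose removal disconnects the graph.
Articulation points: [1, 5, 7]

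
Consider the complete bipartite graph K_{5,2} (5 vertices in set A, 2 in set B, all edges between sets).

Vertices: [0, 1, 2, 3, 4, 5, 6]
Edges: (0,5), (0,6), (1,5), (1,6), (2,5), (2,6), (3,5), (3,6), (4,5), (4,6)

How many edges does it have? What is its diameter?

K_{5,2} has 5 * 2 = 10 edges.
Any vertex reaches any opposite-side vertex in 1 step; same-side vertices reach in 2 steps via any opposite-side vertex.
Diameter = 2.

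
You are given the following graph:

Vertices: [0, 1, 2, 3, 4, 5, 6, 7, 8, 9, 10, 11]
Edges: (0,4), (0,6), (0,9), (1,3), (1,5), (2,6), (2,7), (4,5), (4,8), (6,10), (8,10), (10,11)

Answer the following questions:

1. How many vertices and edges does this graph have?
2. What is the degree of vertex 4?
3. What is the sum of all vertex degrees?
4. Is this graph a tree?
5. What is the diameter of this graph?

Count: 12 vertices, 12 edges.
Vertex 4 has neighbors [0, 5, 8], degree = 3.
Handshaking lemma: 2 * 12 = 24.
A tree on 12 vertices has 11 edges. This graph has 12 edges (1 extra). Not a tree.
Diameter (longest shortest path) = 7.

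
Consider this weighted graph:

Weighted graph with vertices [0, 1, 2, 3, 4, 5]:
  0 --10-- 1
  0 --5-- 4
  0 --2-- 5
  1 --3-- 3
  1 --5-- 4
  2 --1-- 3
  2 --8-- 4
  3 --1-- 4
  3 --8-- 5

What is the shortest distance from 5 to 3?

Using Dijkstra's algorithm from vertex 5:
Shortest path: 5 -> 3
Total weight: 8 = 8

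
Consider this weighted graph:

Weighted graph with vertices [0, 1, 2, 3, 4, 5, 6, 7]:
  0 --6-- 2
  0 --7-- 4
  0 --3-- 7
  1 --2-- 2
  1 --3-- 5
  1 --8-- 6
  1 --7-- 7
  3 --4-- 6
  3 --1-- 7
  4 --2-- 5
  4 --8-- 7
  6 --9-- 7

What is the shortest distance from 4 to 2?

Using Dijkstra's algorithm from vertex 4:
Shortest path: 4 -> 5 -> 1 -> 2
Total weight: 2 + 3 + 2 = 7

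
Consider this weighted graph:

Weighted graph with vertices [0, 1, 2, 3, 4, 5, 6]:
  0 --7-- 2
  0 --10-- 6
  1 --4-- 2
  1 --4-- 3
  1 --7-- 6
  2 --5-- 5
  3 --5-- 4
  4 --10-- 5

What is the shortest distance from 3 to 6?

Using Dijkstra's algorithm from vertex 3:
Shortest path: 3 -> 1 -> 6
Total weight: 4 + 7 = 11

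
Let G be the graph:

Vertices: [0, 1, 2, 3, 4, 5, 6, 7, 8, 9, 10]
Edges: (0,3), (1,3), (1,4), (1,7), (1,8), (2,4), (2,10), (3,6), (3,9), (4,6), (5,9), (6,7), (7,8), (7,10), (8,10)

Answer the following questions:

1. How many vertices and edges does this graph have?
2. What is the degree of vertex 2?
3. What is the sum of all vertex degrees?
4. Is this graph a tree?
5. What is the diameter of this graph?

Count: 11 vertices, 15 edges.
Vertex 2 has neighbors [4, 10], degree = 2.
Handshaking lemma: 2 * 15 = 30.
A tree on 11 vertices has 10 edges. This graph has 15 edges (5 extra). Not a tree.
Diameter (longest shortest path) = 5.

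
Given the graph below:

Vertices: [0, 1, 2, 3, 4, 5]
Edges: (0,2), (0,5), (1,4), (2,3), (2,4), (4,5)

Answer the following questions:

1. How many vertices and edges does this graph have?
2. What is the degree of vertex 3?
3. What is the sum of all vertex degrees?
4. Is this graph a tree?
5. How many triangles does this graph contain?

Count: 6 vertices, 6 edges.
Vertex 3 has neighbors [2], degree = 1.
Handshaking lemma: 2 * 6 = 12.
A tree on 6 vertices has 5 edges. This graph has 6 edges (1 extra). Not a tree.
Number of triangles = 0.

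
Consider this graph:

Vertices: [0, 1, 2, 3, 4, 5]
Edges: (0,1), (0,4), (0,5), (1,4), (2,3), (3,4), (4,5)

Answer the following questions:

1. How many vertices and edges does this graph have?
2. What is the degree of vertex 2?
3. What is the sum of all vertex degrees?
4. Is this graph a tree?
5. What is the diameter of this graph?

Count: 6 vertices, 7 edges.
Vertex 2 has neighbors [3], degree = 1.
Handshaking lemma: 2 * 7 = 14.
A tree on 6 vertices has 5 edges. This graph has 7 edges (2 extra). Not a tree.
Diameter (longest shortest path) = 3.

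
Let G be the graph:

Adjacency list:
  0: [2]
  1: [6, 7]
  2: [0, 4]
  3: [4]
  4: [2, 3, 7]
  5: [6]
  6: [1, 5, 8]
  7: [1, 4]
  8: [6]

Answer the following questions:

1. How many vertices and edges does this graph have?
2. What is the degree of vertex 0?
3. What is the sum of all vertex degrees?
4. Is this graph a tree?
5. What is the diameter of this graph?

Count: 9 vertices, 8 edges.
Vertex 0 has neighbors [2], degree = 1.
Handshaking lemma: 2 * 8 = 16.
A graph is a tree iff it is connected and has exactly n-1 edges. This graph is connected (all 9 vertices in one component) and has 9-1 = 8 edges. It is a tree.
Diameter (longest shortest path) = 6.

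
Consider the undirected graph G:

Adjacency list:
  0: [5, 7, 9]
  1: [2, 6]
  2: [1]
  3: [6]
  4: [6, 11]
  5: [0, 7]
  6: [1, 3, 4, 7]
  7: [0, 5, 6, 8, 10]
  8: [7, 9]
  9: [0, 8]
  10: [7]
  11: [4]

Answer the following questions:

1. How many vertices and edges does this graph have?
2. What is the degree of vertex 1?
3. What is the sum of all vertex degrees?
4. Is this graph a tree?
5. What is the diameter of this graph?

Count: 12 vertices, 13 edges.
Vertex 1 has neighbors [2, 6], degree = 2.
Handshaking lemma: 2 * 13 = 26.
A tree on 12 vertices has 11 edges. This graph has 13 edges (2 extra). Not a tree.
Diameter (longest shortest path) = 5.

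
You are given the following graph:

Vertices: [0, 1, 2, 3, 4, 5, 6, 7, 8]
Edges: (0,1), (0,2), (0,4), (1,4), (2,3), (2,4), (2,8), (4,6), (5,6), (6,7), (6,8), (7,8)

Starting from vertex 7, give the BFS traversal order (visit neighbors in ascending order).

BFS from vertex 7 (neighbors processed in ascending order):
Visit order: 7, 6, 8, 4, 5, 2, 0, 1, 3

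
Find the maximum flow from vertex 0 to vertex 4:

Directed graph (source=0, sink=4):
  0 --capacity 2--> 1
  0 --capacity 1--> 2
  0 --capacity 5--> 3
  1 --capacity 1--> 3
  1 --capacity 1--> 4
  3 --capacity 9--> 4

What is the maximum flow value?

Computing max flow:
  Flow on (0->1): 2/2
  Flow on (0->3): 5/5
  Flow on (1->3): 1/1
  Flow on (1->4): 1/1
  Flow on (3->4): 6/9
Maximum flow = 7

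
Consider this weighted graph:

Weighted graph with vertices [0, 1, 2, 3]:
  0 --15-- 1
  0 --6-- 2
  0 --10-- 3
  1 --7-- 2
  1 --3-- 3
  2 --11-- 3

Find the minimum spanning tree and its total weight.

Applying Kruskal's algorithm (sort edges by weight, add if no cycle):
  Add (1,3) w=3
  Add (0,2) w=6
  Add (1,2) w=7
  Skip (0,3) w=10 (creates cycle)
  Skip (2,3) w=11 (creates cycle)
  Skip (0,1) w=15 (creates cycle)
MST weight = 16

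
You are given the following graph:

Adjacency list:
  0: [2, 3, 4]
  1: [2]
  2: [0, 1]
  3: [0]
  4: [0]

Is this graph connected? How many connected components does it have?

Checking connectivity: the graph has 1 connected component(s).
All vertices are reachable from each other. The graph IS connected.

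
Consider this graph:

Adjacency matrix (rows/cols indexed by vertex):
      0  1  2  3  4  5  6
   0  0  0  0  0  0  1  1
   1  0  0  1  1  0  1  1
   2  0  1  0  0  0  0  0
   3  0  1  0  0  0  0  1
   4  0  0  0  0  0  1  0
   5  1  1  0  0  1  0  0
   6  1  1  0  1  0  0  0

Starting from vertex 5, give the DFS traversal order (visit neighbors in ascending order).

DFS from vertex 5 (neighbors processed in ascending order):
Visit order: 5, 0, 6, 1, 2, 3, 4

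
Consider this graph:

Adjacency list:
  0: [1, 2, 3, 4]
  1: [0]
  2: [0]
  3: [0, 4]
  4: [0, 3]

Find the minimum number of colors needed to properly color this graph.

The graph has a maximum clique of size 3 (lower bound on chromatic number).
A valid 3-coloring: {0: 0, 1: 1, 2: 1, 3: 1, 4: 2}.
Chromatic number = 3.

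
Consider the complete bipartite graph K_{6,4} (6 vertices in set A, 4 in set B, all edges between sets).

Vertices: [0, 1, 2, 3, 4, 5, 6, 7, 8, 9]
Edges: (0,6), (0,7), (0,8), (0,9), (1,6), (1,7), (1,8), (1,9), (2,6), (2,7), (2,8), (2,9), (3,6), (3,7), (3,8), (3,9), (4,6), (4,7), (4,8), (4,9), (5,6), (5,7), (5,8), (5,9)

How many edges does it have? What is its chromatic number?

K_{6,4} has 6 * 4 = 24 edges.
Bipartite graphs have chromatic number 2 (color each partition differently).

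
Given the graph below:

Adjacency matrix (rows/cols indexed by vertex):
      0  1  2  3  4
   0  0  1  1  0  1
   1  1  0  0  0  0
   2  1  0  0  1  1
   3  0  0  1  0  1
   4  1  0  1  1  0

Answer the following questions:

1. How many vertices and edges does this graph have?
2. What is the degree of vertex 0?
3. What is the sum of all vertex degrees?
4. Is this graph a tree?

Count: 5 vertices, 6 edges.
Vertex 0 has neighbors [1, 2, 4], degree = 3.
Handshaking lemma: 2 * 6 = 12.
A tree on 5 vertices has 4 edges. This graph has 6 edges (2 extra). Not a tree.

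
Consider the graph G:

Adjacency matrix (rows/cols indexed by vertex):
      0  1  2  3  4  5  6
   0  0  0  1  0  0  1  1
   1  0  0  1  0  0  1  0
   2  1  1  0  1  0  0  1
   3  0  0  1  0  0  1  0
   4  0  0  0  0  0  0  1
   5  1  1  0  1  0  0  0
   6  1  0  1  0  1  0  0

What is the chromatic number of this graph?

The graph has a maximum clique of size 3 (lower bound on chromatic number).
A valid 3-coloring: {0: 1, 1: 1, 2: 0, 3: 1, 4: 0, 5: 0, 6: 2}.
Chromatic number = 3.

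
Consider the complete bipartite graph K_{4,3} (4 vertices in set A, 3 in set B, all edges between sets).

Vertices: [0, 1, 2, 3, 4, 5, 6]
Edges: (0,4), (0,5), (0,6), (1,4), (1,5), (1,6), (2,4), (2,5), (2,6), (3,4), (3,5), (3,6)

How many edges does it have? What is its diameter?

K_{4,3} has 4 * 3 = 12 edges.
Any vertex reaches any opposite-side vertex in 1 step; same-side vertices reach in 2 steps via any opposite-side vertex.
Diameter = 2.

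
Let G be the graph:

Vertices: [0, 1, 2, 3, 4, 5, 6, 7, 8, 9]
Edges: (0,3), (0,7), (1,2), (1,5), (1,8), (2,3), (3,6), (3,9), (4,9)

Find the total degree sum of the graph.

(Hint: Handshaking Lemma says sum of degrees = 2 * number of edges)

Count edges: 9 edges.
By Handshaking Lemma: sum of degrees = 2 * 9 = 18.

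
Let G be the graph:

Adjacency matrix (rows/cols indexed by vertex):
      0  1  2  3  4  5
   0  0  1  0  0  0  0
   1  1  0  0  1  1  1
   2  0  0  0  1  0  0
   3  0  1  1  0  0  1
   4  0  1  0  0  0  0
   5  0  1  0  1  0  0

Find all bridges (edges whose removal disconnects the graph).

A bridge is an edge whose removal increases the number of connected components.
Bridges found: (0,1), (1,4), (2,3)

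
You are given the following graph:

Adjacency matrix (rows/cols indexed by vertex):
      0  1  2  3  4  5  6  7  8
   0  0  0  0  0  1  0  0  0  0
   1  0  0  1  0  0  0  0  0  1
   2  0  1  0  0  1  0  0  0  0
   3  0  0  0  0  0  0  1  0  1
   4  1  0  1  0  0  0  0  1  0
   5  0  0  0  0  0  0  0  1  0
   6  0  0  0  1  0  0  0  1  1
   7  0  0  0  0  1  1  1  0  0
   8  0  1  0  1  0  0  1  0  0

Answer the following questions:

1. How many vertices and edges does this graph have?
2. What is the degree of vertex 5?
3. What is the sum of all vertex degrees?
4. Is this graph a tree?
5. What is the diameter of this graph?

Count: 9 vertices, 10 edges.
Vertex 5 has neighbors [7], degree = 1.
Handshaking lemma: 2 * 10 = 20.
A tree on 9 vertices has 8 edges. This graph has 10 edges (2 extra). Not a tree.
Diameter (longest shortest path) = 4.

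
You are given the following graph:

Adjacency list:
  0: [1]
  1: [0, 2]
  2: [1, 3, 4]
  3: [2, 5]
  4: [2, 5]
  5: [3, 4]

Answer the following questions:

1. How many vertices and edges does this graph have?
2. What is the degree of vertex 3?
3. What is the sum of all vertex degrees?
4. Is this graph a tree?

Count: 6 vertices, 6 edges.
Vertex 3 has neighbors [2, 5], degree = 2.
Handshaking lemma: 2 * 6 = 12.
A tree on 6 vertices has 5 edges. This graph has 6 edges (1 extra). Not a tree.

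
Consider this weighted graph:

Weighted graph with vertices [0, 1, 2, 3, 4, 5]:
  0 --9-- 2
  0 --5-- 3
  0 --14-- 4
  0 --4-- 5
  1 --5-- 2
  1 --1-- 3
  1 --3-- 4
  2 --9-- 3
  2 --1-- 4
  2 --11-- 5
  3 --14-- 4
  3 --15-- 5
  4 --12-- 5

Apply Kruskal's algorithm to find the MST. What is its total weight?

Applying Kruskal's algorithm (sort edges by weight, add if no cycle):
  Add (1,3) w=1
  Add (2,4) w=1
  Add (1,4) w=3
  Add (0,5) w=4
  Add (0,3) w=5
  Skip (1,2) w=5 (creates cycle)
  Skip (0,2) w=9 (creates cycle)
  Skip (2,3) w=9 (creates cycle)
  Skip (2,5) w=11 (creates cycle)
  Skip (4,5) w=12 (creates cycle)
  Skip (0,4) w=14 (creates cycle)
  Skip (3,4) w=14 (creates cycle)
  Skip (3,5) w=15 (creates cycle)
MST weight = 14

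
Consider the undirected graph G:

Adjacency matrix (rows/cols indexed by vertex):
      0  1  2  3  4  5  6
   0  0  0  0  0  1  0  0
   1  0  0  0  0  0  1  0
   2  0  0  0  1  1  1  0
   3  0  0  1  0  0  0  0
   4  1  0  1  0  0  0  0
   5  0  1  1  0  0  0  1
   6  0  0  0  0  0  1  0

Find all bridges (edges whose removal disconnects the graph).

A bridge is an edge whose removal increases the number of connected components.
Bridges found: (0,4), (1,5), (2,3), (2,4), (2,5), (5,6)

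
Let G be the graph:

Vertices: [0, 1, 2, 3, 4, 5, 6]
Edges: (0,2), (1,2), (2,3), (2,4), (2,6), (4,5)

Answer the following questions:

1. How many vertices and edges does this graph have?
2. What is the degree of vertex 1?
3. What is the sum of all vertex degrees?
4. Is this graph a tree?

Count: 7 vertices, 6 edges.
Vertex 1 has neighbors [2], degree = 1.
Handshaking lemma: 2 * 6 = 12.
A graph is a tree iff it is connected and has exactly n-1 edges. This graph is connected (all 7 vertices in one component) and has 7-1 = 6 edges. It is a tree.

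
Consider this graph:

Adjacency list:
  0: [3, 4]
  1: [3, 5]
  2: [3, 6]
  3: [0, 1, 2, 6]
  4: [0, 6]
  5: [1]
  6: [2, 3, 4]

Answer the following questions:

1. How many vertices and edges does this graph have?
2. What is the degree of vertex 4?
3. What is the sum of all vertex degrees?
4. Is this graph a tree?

Count: 7 vertices, 8 edges.
Vertex 4 has neighbors [0, 6], degree = 2.
Handshaking lemma: 2 * 8 = 16.
A tree on 7 vertices has 6 edges. This graph has 8 edges (2 extra). Not a tree.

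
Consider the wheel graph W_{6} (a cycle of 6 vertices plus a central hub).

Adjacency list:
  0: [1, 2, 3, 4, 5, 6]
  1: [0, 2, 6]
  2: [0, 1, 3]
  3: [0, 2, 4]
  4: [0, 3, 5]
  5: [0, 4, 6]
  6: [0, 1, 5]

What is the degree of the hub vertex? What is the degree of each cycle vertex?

The hub connects to all 6 cycle vertices, so deg(hub) = 6.
Each cycle vertex connects to 2 neighbors on the cycle plus the hub, so deg(cycle vertex) = 3.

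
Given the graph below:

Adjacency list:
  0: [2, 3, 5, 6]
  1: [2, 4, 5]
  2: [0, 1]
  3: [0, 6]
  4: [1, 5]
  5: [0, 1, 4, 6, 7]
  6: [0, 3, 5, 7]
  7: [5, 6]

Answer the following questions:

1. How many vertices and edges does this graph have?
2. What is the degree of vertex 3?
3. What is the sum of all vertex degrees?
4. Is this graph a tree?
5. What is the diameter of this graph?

Count: 8 vertices, 12 edges.
Vertex 3 has neighbors [0, 6], degree = 2.
Handshaking lemma: 2 * 12 = 24.
A tree on 8 vertices has 7 edges. This graph has 12 edges (5 extra). Not a tree.
Diameter (longest shortest path) = 3.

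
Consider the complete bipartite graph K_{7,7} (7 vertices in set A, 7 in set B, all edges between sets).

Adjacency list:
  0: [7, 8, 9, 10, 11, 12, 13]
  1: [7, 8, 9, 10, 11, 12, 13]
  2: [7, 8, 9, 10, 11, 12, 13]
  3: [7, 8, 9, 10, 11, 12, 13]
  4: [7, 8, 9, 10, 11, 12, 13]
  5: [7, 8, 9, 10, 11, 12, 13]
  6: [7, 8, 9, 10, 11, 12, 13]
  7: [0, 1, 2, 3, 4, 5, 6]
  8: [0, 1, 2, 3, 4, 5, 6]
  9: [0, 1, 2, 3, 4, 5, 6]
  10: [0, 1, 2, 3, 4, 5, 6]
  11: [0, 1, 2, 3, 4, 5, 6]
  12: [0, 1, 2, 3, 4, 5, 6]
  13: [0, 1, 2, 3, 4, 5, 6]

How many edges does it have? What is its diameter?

K_{7,7} has 7 * 7 = 49 edges.
Any vertex reaches any opposite-side vertex in 1 step; same-side vertices reach in 2 steps via any opposite-side vertex.
Diameter = 2.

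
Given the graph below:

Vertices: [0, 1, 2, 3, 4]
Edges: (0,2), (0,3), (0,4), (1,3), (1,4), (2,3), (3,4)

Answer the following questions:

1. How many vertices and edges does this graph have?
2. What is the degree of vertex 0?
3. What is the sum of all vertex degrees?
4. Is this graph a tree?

Count: 5 vertices, 7 edges.
Vertex 0 has neighbors [2, 3, 4], degree = 3.
Handshaking lemma: 2 * 7 = 14.
A tree on 5 vertices has 4 edges. This graph has 7 edges (3 extra). Not a tree.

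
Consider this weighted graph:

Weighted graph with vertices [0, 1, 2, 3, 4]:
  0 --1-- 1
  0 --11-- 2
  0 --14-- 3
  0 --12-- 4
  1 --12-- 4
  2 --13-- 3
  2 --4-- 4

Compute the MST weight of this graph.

Applying Kruskal's algorithm (sort edges by weight, add if no cycle):
  Add (0,1) w=1
  Add (2,4) w=4
  Add (0,2) w=11
  Skip (0,4) w=12 (creates cycle)
  Skip (1,4) w=12 (creates cycle)
  Add (2,3) w=13
  Skip (0,3) w=14 (creates cycle)
MST weight = 29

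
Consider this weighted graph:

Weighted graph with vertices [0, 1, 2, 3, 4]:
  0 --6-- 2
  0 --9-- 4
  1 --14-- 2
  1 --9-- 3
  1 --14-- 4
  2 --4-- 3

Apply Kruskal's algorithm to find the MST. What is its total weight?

Applying Kruskal's algorithm (sort edges by weight, add if no cycle):
  Add (2,3) w=4
  Add (0,2) w=6
  Add (0,4) w=9
  Add (1,3) w=9
  Skip (1,4) w=14 (creates cycle)
  Skip (1,2) w=14 (creates cycle)
MST weight = 28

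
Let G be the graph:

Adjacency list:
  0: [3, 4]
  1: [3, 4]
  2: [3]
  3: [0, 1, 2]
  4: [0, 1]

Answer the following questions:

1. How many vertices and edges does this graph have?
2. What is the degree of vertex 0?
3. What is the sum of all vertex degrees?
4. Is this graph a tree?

Count: 5 vertices, 5 edges.
Vertex 0 has neighbors [3, 4], degree = 2.
Handshaking lemma: 2 * 5 = 10.
A tree on 5 vertices has 4 edges. This graph has 5 edges (1 extra). Not a tree.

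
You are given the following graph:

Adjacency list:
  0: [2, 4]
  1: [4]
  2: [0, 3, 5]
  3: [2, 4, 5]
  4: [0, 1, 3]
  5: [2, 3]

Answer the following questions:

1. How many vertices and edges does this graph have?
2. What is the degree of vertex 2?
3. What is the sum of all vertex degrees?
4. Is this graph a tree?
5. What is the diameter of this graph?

Count: 6 vertices, 7 edges.
Vertex 2 has neighbors [0, 3, 5], degree = 3.
Handshaking lemma: 2 * 7 = 14.
A tree on 6 vertices has 5 edges. This graph has 7 edges (2 extra). Not a tree.
Diameter (longest shortest path) = 3.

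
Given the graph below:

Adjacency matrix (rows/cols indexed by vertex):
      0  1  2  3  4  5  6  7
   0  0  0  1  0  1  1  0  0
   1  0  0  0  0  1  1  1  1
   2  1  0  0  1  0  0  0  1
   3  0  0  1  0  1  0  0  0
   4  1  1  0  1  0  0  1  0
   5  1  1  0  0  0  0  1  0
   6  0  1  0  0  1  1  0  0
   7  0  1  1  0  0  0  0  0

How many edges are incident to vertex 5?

Vertex 5 has neighbors [0, 1, 6], so deg(5) = 3.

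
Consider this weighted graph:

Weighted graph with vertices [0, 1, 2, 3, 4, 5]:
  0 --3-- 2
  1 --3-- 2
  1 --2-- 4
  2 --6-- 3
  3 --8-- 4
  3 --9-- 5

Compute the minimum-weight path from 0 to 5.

Using Dijkstra's algorithm from vertex 0:
Shortest path: 0 -> 2 -> 3 -> 5
Total weight: 3 + 6 + 9 = 18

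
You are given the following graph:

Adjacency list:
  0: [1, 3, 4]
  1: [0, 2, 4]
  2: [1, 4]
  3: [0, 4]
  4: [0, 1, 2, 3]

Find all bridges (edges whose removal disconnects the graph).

No bridges found. The graph is 2-edge-connected (no single edge removal disconnects it).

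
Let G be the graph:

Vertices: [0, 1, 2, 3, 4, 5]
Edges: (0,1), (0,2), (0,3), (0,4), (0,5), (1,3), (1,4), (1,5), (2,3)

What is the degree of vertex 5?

Vertex 5 has neighbors [0, 1], so deg(5) = 2.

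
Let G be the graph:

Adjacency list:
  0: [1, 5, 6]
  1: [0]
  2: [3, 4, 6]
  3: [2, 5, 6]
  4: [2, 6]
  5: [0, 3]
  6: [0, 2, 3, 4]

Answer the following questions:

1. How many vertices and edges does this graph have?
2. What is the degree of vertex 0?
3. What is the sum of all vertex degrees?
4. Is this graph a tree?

Count: 7 vertices, 9 edges.
Vertex 0 has neighbors [1, 5, 6], degree = 3.
Handshaking lemma: 2 * 9 = 18.
A tree on 7 vertices has 6 edges. This graph has 9 edges (3 extra). Not a tree.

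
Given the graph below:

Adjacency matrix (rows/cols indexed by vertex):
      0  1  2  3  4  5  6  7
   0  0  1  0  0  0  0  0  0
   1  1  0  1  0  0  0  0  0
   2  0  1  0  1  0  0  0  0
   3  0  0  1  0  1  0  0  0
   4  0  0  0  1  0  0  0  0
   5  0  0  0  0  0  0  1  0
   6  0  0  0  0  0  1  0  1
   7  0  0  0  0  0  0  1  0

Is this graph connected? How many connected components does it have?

Checking connectivity: the graph has 2 connected component(s).
Components: [[0, 1, 2, 3, 4], [5, 6, 7]]. The graph is NOT connected.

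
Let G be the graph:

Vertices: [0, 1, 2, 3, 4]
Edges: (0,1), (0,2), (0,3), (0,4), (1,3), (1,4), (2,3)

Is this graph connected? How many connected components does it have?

Checking connectivity: the graph has 1 connected component(s).
All vertices are reachable from each other. The graph IS connected.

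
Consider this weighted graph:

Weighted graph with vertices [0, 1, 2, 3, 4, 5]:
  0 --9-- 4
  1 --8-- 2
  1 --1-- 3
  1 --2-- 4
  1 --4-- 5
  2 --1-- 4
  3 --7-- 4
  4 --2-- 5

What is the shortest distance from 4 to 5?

Using Dijkstra's algorithm from vertex 4:
Shortest path: 4 -> 5
Total weight: 2 = 2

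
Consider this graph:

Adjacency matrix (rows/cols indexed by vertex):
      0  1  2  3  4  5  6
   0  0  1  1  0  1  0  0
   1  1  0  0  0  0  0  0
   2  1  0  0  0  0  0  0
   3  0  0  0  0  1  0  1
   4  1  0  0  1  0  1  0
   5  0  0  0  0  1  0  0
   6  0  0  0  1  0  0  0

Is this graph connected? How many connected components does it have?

Checking connectivity: the graph has 1 connected component(s).
All vertices are reachable from each other. The graph IS connected.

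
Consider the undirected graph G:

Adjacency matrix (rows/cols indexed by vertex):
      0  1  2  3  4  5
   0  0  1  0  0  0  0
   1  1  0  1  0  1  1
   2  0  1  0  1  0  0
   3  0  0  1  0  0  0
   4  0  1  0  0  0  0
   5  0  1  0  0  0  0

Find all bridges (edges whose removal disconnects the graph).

A bridge is an edge whose removal increases the number of connected components.
Bridges found: (0,1), (1,2), (1,4), (1,5), (2,3)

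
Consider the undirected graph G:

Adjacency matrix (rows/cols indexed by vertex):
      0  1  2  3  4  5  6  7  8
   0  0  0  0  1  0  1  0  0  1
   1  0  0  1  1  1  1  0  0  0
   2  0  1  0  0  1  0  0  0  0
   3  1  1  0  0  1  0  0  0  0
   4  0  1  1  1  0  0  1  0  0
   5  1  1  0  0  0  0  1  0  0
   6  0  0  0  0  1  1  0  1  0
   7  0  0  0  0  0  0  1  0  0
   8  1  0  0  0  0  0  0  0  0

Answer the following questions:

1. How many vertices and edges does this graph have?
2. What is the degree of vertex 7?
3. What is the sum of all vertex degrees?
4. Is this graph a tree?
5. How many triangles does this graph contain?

Count: 9 vertices, 12 edges.
Vertex 7 has neighbors [6], degree = 1.
Handshaking lemma: 2 * 12 = 24.
A tree on 9 vertices has 8 edges. This graph has 12 edges (4 extra). Not a tree.
Number of triangles = 2.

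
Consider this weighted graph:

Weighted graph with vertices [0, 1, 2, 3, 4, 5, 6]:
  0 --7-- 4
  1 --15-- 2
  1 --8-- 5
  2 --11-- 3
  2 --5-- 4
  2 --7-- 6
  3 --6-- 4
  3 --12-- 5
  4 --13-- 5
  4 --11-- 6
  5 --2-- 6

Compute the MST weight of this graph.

Applying Kruskal's algorithm (sort edges by weight, add if no cycle):
  Add (5,6) w=2
  Add (2,4) w=5
  Add (3,4) w=6
  Add (0,4) w=7
  Add (2,6) w=7
  Add (1,5) w=8
  Skip (2,3) w=11 (creates cycle)
  Skip (4,6) w=11 (creates cycle)
  Skip (3,5) w=12 (creates cycle)
  Skip (4,5) w=13 (creates cycle)
  Skip (1,2) w=15 (creates cycle)
MST weight = 35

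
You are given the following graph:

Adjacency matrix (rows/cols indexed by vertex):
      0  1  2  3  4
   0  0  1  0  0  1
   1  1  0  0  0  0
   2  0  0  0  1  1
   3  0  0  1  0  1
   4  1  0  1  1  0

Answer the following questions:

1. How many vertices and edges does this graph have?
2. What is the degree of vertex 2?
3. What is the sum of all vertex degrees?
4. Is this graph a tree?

Count: 5 vertices, 5 edges.
Vertex 2 has neighbors [3, 4], degree = 2.
Handshaking lemma: 2 * 5 = 10.
A tree on 5 vertices has 4 edges. This graph has 5 edges (1 extra). Not a tree.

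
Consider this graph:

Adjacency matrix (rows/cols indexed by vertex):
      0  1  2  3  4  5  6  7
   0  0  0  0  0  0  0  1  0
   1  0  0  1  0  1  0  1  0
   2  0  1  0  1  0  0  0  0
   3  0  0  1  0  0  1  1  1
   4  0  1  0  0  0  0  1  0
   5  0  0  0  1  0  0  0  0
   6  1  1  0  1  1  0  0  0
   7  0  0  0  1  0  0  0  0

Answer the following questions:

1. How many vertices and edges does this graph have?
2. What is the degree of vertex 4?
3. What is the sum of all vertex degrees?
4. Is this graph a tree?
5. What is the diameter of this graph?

Count: 8 vertices, 9 edges.
Vertex 4 has neighbors [1, 6], degree = 2.
Handshaking lemma: 2 * 9 = 18.
A tree on 8 vertices has 7 edges. This graph has 9 edges (2 extra). Not a tree.
Diameter (longest shortest path) = 3.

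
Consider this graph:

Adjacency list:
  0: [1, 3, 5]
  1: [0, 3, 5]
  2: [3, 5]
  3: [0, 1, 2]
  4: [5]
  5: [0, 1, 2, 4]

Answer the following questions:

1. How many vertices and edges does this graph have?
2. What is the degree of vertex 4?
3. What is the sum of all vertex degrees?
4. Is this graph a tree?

Count: 6 vertices, 8 edges.
Vertex 4 has neighbors [5], degree = 1.
Handshaking lemma: 2 * 8 = 16.
A tree on 6 vertices has 5 edges. This graph has 8 edges (3 extra). Not a tree.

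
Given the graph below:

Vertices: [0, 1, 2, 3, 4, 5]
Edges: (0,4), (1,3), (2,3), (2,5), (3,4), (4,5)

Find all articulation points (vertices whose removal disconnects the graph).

An articulation point is a vertex whose removal disconnects the graph.
Articulation points: [3, 4]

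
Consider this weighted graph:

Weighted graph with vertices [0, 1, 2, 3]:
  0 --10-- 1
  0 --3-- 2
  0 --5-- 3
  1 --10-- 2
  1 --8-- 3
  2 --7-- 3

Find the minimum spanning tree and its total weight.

Applying Kruskal's algorithm (sort edges by weight, add if no cycle):
  Add (0,2) w=3
  Add (0,3) w=5
  Skip (2,3) w=7 (creates cycle)
  Add (1,3) w=8
  Skip (0,1) w=10 (creates cycle)
  Skip (1,2) w=10 (creates cycle)
MST weight = 16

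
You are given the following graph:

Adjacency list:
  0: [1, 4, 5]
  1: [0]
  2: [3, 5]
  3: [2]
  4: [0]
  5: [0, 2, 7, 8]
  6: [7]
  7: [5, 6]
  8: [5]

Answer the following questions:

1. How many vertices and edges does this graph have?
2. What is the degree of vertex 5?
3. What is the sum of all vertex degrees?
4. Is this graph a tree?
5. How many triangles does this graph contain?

Count: 9 vertices, 8 edges.
Vertex 5 has neighbors [0, 2, 7, 8], degree = 4.
Handshaking lemma: 2 * 8 = 16.
A graph is a tree iff it is connected and has exactly n-1 edges. This graph is connected (all 9 vertices in one component) and has 9-1 = 8 edges. It is a tree.
Number of triangles = 0.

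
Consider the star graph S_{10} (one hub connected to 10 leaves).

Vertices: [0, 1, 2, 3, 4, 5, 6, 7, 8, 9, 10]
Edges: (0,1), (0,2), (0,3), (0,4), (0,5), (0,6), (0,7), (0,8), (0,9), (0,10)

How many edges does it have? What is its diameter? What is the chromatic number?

Star graph S_{10}: the hub connects to all 10 leaves.
Edges = 10.
Diameter = 2 (any leaf to hub is 1, leaf to leaf through hub is 2).
Star graphs are bipartite (hub vs leaves), so chromatic number = 2.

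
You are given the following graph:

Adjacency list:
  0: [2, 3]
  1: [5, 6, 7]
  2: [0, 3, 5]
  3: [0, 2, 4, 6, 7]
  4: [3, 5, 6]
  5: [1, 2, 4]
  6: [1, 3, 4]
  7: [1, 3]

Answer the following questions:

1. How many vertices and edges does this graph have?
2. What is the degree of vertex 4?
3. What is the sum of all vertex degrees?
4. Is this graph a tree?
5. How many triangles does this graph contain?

Count: 8 vertices, 12 edges.
Vertex 4 has neighbors [3, 5, 6], degree = 3.
Handshaking lemma: 2 * 12 = 24.
A tree on 8 vertices has 7 edges. This graph has 12 edges (5 extra). Not a tree.
Number of triangles = 2.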